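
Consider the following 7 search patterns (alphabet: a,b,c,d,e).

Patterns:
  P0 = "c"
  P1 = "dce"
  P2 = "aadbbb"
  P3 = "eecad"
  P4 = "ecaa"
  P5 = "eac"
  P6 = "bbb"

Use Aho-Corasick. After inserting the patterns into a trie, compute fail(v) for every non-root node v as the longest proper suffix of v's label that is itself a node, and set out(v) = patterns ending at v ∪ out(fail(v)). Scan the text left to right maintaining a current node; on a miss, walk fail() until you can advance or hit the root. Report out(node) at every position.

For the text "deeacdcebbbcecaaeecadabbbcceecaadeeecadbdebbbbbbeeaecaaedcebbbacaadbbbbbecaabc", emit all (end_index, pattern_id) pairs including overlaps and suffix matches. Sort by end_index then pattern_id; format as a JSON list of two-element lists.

Build automaton:
Trie nodes:
  0='ε' goto a→5 b→21 c→1 d→2 e→11
  1='c' goto ·  [P0 ends]
  2='d' goto c→3
  3='dc' goto e→4
  4='dce' goto ·  [P1 ends]
  5='a' goto a→6
  6='aa' goto d→7
  7='aad' goto b→8
  8='aadb' goto b→9
  9='aadbb' goto b→10
  10='aadbbb' goto ·  [P2 ends]
  11='e' goto a→19 c→16 e→12
  12='ee' goto c→13
  13='eec' goto a→14
  14='eeca' goto d→15
  15='eecad' goto ·  [P3 ends]
  16='ec' goto a→17
  17='eca' goto a→18
  18='ecaa' goto ·  [P4 ends]
  19='ea' goto c→20
  20='eac' goto ·  [P5 ends]
  21='b' goto b→22
  22='bb' goto b→23
  23='bbb' goto ·  [P6 ends]

Failure links (BFS by depth):
  fail(1) 'c': from fail(0)=0 chase 'c': 0 ⇒ 0;  out={0}∪out(0)={0}
  fail(2) 'd': from fail(0)=0 chase 'd': 0 ⇒ 0;  out=∅∪out(0)=∅
  fail(5) 'a': from fail(0)=0 chase 'a': 0 ⇒ 0;  out=∅∪out(0)=∅
  fail(11) 'e': from fail(0)=0 chase 'e': 0 ⇒ 0;  out=∅∪out(0)=∅
  fail(21) 'b': from fail(0)=0 chase 'b': 0 ⇒ 0;  out=∅∪out(0)=∅
  fail(3) 'dc': from fail(2)=0 chase 'c': 0 ⇒ 1;  out=∅∪out(1)={0}
  fail(6) 'aa': from fail(5)=0 chase 'a': 0 ⇒ 5;  out=∅∪out(5)=∅
  fail(12) 'ee': from fail(11)=0 chase 'e': 0 ⇒ 11;  out=∅∪out(11)=∅
  fail(16) 'ec': from fail(11)=0 chase 'c': 0 ⇒ 1;  out=∅∪out(1)={0}
  fail(19) 'ea': from fail(11)=0 chase 'a': 0 ⇒ 5;  out=∅∪out(5)=∅
  fail(22) 'bb': from fail(21)=0 chase 'b': 0 ⇒ 21;  out=∅∪out(21)=∅
  fail(4) 'dce': from fail(3)=1 chase 'e': 1→0 ⇒ 11;  out={1}∪out(11)={1}
  fail(7) 'aad': from fail(6)=5 chase 'd': 5→0 ⇒ 2;  out=∅∪out(2)=∅
  fail(13) 'eec': from fail(12)=11 chase 'c': 11 ⇒ 16;  out=∅∪out(16)={0}
  fail(17) 'eca': from fail(16)=1 chase 'a': 1→0 ⇒ 5;  out=∅∪out(5)=∅
  fail(20) 'eac': from fail(19)=5 chase 'c': 5→0 ⇒ 1;  out={5}∪out(1)={0,5}
  fail(23) 'bbb': from fail(22)=21 chase 'b': 21 ⇒ 22;  out={6}∪out(22)={6}
  fail(8) 'aadb': from fail(7)=2 chase 'b': 2→0 ⇒ 21;  out=∅∪out(21)=∅
  fail(14) 'eeca': from fail(13)=16 chase 'a': 16 ⇒ 17;  out=∅∪out(17)=∅
  fail(18) 'ecaa': from fail(17)=5 chase 'a': 5 ⇒ 6;  out={4}∪out(6)={4}
  fail(9) 'aadbb': from fail(8)=21 chase 'b': 21 ⇒ 22;  out=∅∪out(22)=∅
  fail(15) 'eecad': from fail(14)=17 chase 'd': 17→5→0 ⇒ 2;  out={3}∪out(2)={3}
  fail(10) 'aadbbb': from fail(9)=22 chase 'b': 22 ⇒ 23;  out={2}∪out(23)={2,6}

Scan:
pos 0 'd': at 2
pos 1 'e': at 11 (fail-walked)
pos 2 'e': at 12
pos 3 'a': at 19 (fail-walked)
pos 4 'c': at 20  emit P0@[4:4],P5@[2:4]
pos 5 'd': at 2 (fail-walked)
pos 6 'c': at 3  emit P0@[6:6]
pos 7 'e': at 4  emit P1@[5:7]
pos 8 'b': at 21 (fail-walked)
pos 9 'b': at 22
pos 10 'b': at 23  emit P6@[8:10]
pos 11 'c': at 1 (fail-walked)  emit P0@[11:11]
pos 12 'e': at 11 (fail-walked)
pos 13 'c': at 16  emit P0@[13:13]
pos 14 'a': at 17
pos 15 'a': at 18  emit P4@[12:15]
pos 16 'e': at 11 (fail-walked)
pos 17 'e': at 12
pos 18 'c': at 13  emit P0@[18:18]
pos 19 'a': at 14
pos 20 'd': at 15  emit P3@[16:20]
pos 21 'a': at 5 (fail-walked)
pos 22 'b': at 21 (fail-walked)
pos 23 'b': at 22
pos 24 'b': at 23  emit P6@[22:24]
pos 25 'c': at 1 (fail-walked)  emit P0@[25:25]
pos 26 'c': at 1 (fail-walked)  emit P0@[26:26]
pos 27 'e': at 11 (fail-walked)
pos 28 'e': at 12
pos 29 'c': at 13  emit P0@[29:29]
pos 30 'a': at 14
pos 31 'a': at 18 (fail-walked)  emit P4@[28:31]
pos 32 'd': at 7 (fail-walked)
pos 33 'e': at 11 (fail-walked)
pos 34 'e': at 12
pos 35 'e': at 12 (fail-walked)
pos 36 'c': at 13  emit P0@[36:36]
pos 37 'a': at 14
pos 38 'd': at 15  emit P3@[34:38]
pos 39 'b': at 21 (fail-walked)
pos 40 'd': at 2 (fail-walked)
pos 41 'e': at 11 (fail-walked)
pos 42 'b': at 21 (fail-walked)
pos 43 'b': at 22
pos 44 'b': at 23  emit P6@[42:44]
pos 45 'b': at 23 (fail-walked)  emit P6@[43:45]
pos 46 'b': at 23 (fail-walked)  emit P6@[44:46]
pos 47 'b': at 23 (fail-walked)  emit P6@[45:47]
pos 48 'e': at 11 (fail-walked)
pos 49 'e': at 12
pos 50 'a': at 19 (fail-walked)
pos 51 'e': at 11 (fail-walked)
pos 52 'c': at 16  emit P0@[52:52]
pos 53 'a': at 17
pos 54 'a': at 18  emit P4@[51:54]
pos 55 'e': at 11 (fail-walked)
pos 56 'd': at 2 (fail-walked)
pos 57 'c': at 3  emit P0@[57:57]
pos 58 'e': at 4  emit P1@[56:58]
pos 59 'b': at 21 (fail-walked)
pos 60 'b': at 22
pos 61 'b': at 23  emit P6@[59:61]
pos 62 'a': at 5 (fail-walked)
pos 63 'c': at 1 (fail-walked)  emit P0@[63:63]
pos 64 'a': at 5 (fail-walked)
pos 65 'a': at 6
pos 66 'd': at 7
pos 67 'b': at 8
pos 68 'b': at 9
pos 69 'b': at 10  emit P2@[64:69],P6@[67:69]
pos 70 'b': at 23 (fail-walked)  emit P6@[68:70]
pos 71 'b': at 23 (fail-walked)  emit P6@[69:71]
pos 72 'e': at 11 (fail-walked)
pos 73 'c': at 16  emit P0@[73:73]
pos 74 'a': at 17
pos 75 'a': at 18  emit P4@[72:75]
pos 76 'b': at 21 (fail-walked)
pos 77 'c': at 1 (fail-walked)  emit P0@[77:77]

Matches: [[4,0],[4,5],[6,0],[7,1],[10,6],[11,0],[13,0],[15,4],[18,0],[20,3],[24,6],[25,0],[26,0],[29,0],[31,4],[36,0],[38,3],[44,6],[45,6],[46,6],[47,6],[52,0],[54,4],[57,0],[58,1],[61,6],[63,0],[69,2],[69,6],[70,6],[71,6],[73,0],[75,4],[77,0]]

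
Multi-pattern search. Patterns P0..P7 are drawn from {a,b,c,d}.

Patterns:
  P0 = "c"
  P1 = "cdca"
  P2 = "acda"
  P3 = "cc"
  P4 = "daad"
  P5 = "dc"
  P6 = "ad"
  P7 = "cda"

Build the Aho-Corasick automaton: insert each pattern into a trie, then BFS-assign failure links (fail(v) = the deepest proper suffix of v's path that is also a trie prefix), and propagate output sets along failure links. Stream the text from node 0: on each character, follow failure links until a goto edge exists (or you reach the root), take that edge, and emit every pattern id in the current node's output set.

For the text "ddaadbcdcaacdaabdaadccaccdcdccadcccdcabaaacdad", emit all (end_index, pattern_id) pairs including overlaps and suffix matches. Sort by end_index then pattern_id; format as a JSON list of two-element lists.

Construct AC machine:
Trie (insert patterns):
  0='ε' goto a→5 c→1 d→10
  1='c' goto c→9 d→2  [P0 ends]
  2='cd' goto a→16 c→3
  3='cdc' goto a→4
  4='cdca' goto ·  [P1 ends]
  5='a' goto c→6 d→15
  6='ac' goto d→7
  7='acd' goto a→8
  8='acda' goto ·  [P2 ends]
  9='cc' goto ·  [P3 ends]
  10='d' goto a→11 c→14
  11='da' goto a→12
  12='daa' goto d→13
  13='daad' goto ·  [P4 ends]
  14='dc' goto ·  [P5 ends]
  15='ad' goto ·  [P6 ends]
  16='cda' goto ·  [P7 ends]

Failure links (BFS by depth):
  n1('c'): parent n0 fail=0; on 'c' 0 → fail=0;  out {0}∪∅={0}
  n5('a'): parent n0 fail=0; on 'a' 0 → fail=0;  out ∅∪∅=∅
  n10('d'): parent n0 fail=0; on 'd' 0 → fail=0;  out ∅∪∅=∅
  n2('cd'): parent n1 fail=0; on 'd' 0 → fail=10;  out ∅∪∅=∅
  n6('ac'): parent n5 fail=0; on 'c' 0 → fail=1;  out ∅∪{0}={0}
  n9('cc'): parent n1 fail=0; on 'c' 0 → fail=1;  out {3}∪{0}={0,3}
  n11('da'): parent n10 fail=0; on 'a' 0 → fail=5;  out ∅∪∅=∅
  n14('dc'): parent n10 fail=0; on 'c' 0 → fail=1;  out {5}∪{0}={0,5}
  n15('ad'): parent n5 fail=0; on 'd' 0 → fail=10;  out {6}∪∅={6}
  n3('cdc'): parent n2 fail=10; on 'c' 10 → fail=14;  out ∅∪{0,5}={0,5}
  n7('acd'): parent n6 fail=1; on 'd' 1 → fail=2;  out ∅∪∅=∅
  n12('daa'): parent n11 fail=5; on 'a' 5→0 → fail=5;  out ∅∪∅=∅
  n16('cda'): parent n2 fail=10; on 'a' 10 → fail=11;  out {7}∪∅={7}
  n4('cdca'): parent n3 fail=14; on 'a' 14→1→0 → fail=5;  out {1}∪∅={1}
  n8('acda'): parent n7 fail=2; on 'a' 2 → fail=16;  out {2}∪{7}={2,7}
  n13('daad'): parent n12 fail=5; on 'd' 5 → fail=15;  out {4}∪{6}={4,6}

Scan:
pos 0 'd': at 10
pos 1 'd': at 10 ·f
pos 2 'a': at 11
pos 3 'a': at 12
pos 4 'd': at 13  emit P4@[1:4],P6@[3:4]
pos 5 'b': at 0 ·f
pos 6 'c': at 1  emit P0@[6:6]
pos 7 'd': at 2
pos 8 'c': at 3  emit P0@[8:8],P5@[7:8]
pos 9 'a': at 4  emit P1@[6:9]
pos 10 'a': at 5 ·f
pos 11 'c': at 6  emit P0@[11:11]
pos 12 'd': at 7
pos 13 'a': at 8  emit P2@[10:13],P7@[11:13]
pos 14 'a': at 12 ·f
pos 15 'b': at 0 ·f
pos 16 'd': at 10
pos 17 'a': at 11
pos 18 'a': at 12
pos 19 'd': at 13  emit P4@[16:19],P6@[18:19]
pos 20 'c': at 14 ·f  emit P0@[20:20],P5@[19:20]
pos 21 'c': at 9 ·f  emit P0@[21:21],P3@[20:21]
pos 22 'a': at 5 ·f
pos 23 'c': at 6  emit P0@[23:23]
pos 24 'c': at 9 ·f  emit P0@[24:24],P3@[23:24]
pos 25 'd': at 2 ·f
pos 26 'c': at 3  emit P0@[26:26],P5@[25:26]
pos 27 'd': at 2 ·f
pos 28 'c': at 3  emit P0@[28:28],P5@[27:28]
pos 29 'c': at 9 ·f  emit P0@[29:29],P3@[28:29]
pos 30 'a': at 5 ·f
pos 31 'd': at 15  emit P6@[30:31]
pos 32 'c': at 14 ·f  emit P0@[32:32],P5@[31:32]
pos 33 'c': at 9 ·f  emit P0@[33:33],P3@[32:33]
pos 34 'c': at 9 ·f  emit P0@[34:34],P3@[33:34]
pos 35 'd': at 2 ·f
pos 36 'c': at 3  emit P0@[36:36],P5@[35:36]
pos 37 'a': at 4  emit P1@[34:37]
pos 38 'b': at 0 ·f
pos 39 'a': at 5
pos 40 'a': at 5 ·f
pos 41 'a': at 5 ·f
pos 42 'c': at 6  emit P0@[42:42]
pos 43 'd': at 7
pos 44 'a': at 8  emit P2@[41:44],P7@[42:44]
pos 45 'd': at 15 ·f  emit P6@[44:45]

Matches: [[4,4],[4,6],[6,0],[8,0],[8,5],[9,1],[11,0],[13,2],[13,7],[19,4],[19,6],[20,0],[20,5],[21,0],[21,3],[23,0],[24,0],[24,3],[26,0],[26,5],[28,0],[28,5],[29,0],[29,3],[31,6],[32,0],[32,5],[33,0],[33,3],[34,0],[34,3],[36,0],[36,5],[37,1],[42,0],[44,2],[44,7],[45,6]]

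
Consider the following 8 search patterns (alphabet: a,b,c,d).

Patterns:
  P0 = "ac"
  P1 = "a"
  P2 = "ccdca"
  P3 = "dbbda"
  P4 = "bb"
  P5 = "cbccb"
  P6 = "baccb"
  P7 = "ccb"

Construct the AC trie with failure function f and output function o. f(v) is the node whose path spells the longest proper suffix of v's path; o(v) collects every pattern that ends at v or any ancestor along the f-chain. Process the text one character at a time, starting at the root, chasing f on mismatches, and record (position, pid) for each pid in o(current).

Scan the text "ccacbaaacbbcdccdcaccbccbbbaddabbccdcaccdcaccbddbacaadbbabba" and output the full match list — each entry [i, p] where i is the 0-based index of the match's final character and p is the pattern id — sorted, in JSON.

Build automaton:
Trie (insert patterns):
  0='ε' goto a→1 b→13 c→3 d→8
  1='a' goto c→2  ←P1
  2='ac' goto ·  ←P0
  3='c' goto b→15 c→4
  4='cc' goto b→23 d→5
  5='ccd' goto c→6
  6='ccdc' goto a→7
  7='ccdca' goto ·  ←P2
  8='d' goto b→9
  9='db' goto b→10
  10='dbb' goto d→11
  11='dbbd' goto a→12
  12='dbbda' goto ·  ←P3
  13='b' goto a→19 b→14
  14='bb' goto ·  ←P4
  15='cb' goto c→16
  16='cbc' goto c→17
  17='cbcc' goto b→18
  18='cbccb' goto ·  ←P5
  19='ba' goto c→20
  20='bac' goto c→21
  21='bacc' goto b→22
  22='baccb' goto ·  ←P6
  23='ccb' goto ·  ←P7

Failure links (BFS by depth):
  fail(1) 'a': from fail(0)=0 chase 'a': 0 ⇒ 0;  out={1}∪out(0)={1}
  fail(3) 'c': from fail(0)=0 chase 'c': 0 ⇒ 0;  out=∅∪out(0)=∅
  fail(8) 'd': from fail(0)=0 chase 'd': 0 ⇒ 0;  out=∅∪out(0)=∅
  fail(13) 'b': from fail(0)=0 chase 'b': 0 ⇒ 0;  out=∅∪out(0)=∅
  fail(2) 'ac': from fail(1)=0 chase 'c': 0 ⇒ 3;  out={0}∪out(3)={0}
  fail(4) 'cc': from fail(3)=0 chase 'c': 0 ⇒ 3;  out=∅∪out(3)=∅
  fail(9) 'db': from fail(8)=0 chase 'b': 0 ⇒ 13;  out=∅∪out(13)=∅
  fail(14) 'bb': from fail(13)=0 chase 'b': 0 ⇒ 13;  out={4}∪out(13)={4}
  fail(15) 'cb': from fail(3)=0 chase 'b': 0 ⇒ 13;  out=∅∪out(13)=∅
  fail(19) 'ba': from fail(13)=0 chase 'a': 0 ⇒ 1;  out=∅∪out(1)={1}
  fail(5) 'ccd': from fail(4)=3 chase 'd': 3→0 ⇒ 8;  out=∅∪out(8)=∅
  fail(10) 'dbb': from fail(9)=13 chase 'b': 13 ⇒ 14;  out=∅∪out(14)={4}
  fail(16) 'cbc': from fail(15)=13 chase 'c': 13→0 ⇒ 3;  out=∅∪out(3)=∅
  fail(20) 'bac': from fail(19)=1 chase 'c': 1 ⇒ 2;  out=∅∪out(2)={0}
  fail(23) 'ccb': from fail(4)=3 chase 'b': 3 ⇒ 15;  out={7}∪out(15)={7}
  fail(6) 'ccdc': from fail(5)=8 chase 'c': 8→0 ⇒ 3;  out=∅∪out(3)=∅
  fail(11) 'dbbd': from fail(10)=14 chase 'd': 14→13→0 ⇒ 8;  out=∅∪out(8)=∅
  fail(17) 'cbcc': from fail(16)=3 chase 'c': 3 ⇒ 4;  out=∅∪out(4)=∅
  fail(21) 'bacc': from fail(20)=2 chase 'c': 2→3 ⇒ 4;  out=∅∪out(4)=∅
  fail(7) 'ccdca': from fail(6)=3 chase 'a': 3→0 ⇒ 1;  out={2}∪out(1)={1,2}
  fail(12) 'dbbda': from fail(11)=8 chase 'a': 8→0 ⇒ 1;  out={3}∪out(1)={1,3}
  fail(18) 'cbccb': from fail(17)=4 chase 'b': 4 ⇒ 23;  out={5}∪out(23)={5,7}
  fail(22) 'baccb': from fail(21)=4 chase 'b': 4 ⇒ 23;  out={6}∪out(23)={6,7}

Scan:
[0] read 'c'  n0⇒n3
[1] read 'c'  n3⇒n4
[2] read 'a'  n4⇒n1 (fail-walked)  → match P1@[2:2]
[3] read 'c'  n1⇒n2  → match P0@[2:3]
[4] read 'b'  n2⇒n15 (fail-walked)
[5] read 'a'  n15⇒n19 (fail-walked)  → match P1@[5:5]
[6] read 'a'  n19⇒n1 (fail-walked)  → match P1@[6:6]
[7] read 'a'  n1⇒n1 (fail-walked)  → match P1@[7:7]
[8] read 'c'  n1⇒n2  → match P0@[7:8]
[9] read 'b'  n2⇒n15 (fail-walked)
[10] read 'b'  n15⇒n14 (fail-walked)  → match P4@[9:10]
[11] read 'c'  n14⇒n3 (fail-walked)
[12] read 'd'  n3⇒n8 (fail-walked)
[13] read 'c'  n8⇒n3 (fail-walked)
[14] read 'c'  n3⇒n4
[15] read 'd'  n4⇒n5
[16] read 'c'  n5⇒n6
[17] read 'a'  n6⇒n7  → match P1@[17:17],P2@[13:17]
[18] read 'c'  n7⇒n2 (fail-walked)  → match P0@[17:18]
[19] read 'c'  n2⇒n4 (fail-walked)
[20] read 'b'  n4⇒n23  → match P7@[18:20]
[21] read 'c'  n23⇒n16 (fail-walked)
[22] read 'c'  n16⇒n17
[23] read 'b'  n17⇒n18  → match P5@[19:23],P7@[21:23]
[24] read 'b'  n18⇒n14 (fail-walked)  → match P4@[23:24]
[25] read 'b'  n14⇒n14 (fail-walked)  → match P4@[24:25]
[26] read 'a'  n14⇒n19 (fail-walked)  → match P1@[26:26]
[27] read 'd'  n19⇒n8 (fail-walked)
[28] read 'd'  n8⇒n8 (fail-walked)
[29] read 'a'  n8⇒n1 (fail-walked)  → match P1@[29:29]
[30] read 'b'  n1⇒n13 (fail-walked)
[31] read 'b'  n13⇒n14  → match P4@[30:31]
[32] read 'c'  n14⇒n3 (fail-walked)
[33] read 'c'  n3⇒n4
[34] read 'd'  n4⇒n5
[35] read 'c'  n5⇒n6
[36] read 'a'  n6⇒n7  → match P1@[36:36],P2@[32:36]
[37] read 'c'  n7⇒n2 (fail-walked)  → match P0@[36:37]
[38] read 'c'  n2⇒n4 (fail-walked)
[39] read 'd'  n4⇒n5
[40] read 'c'  n5⇒n6
[41] read 'a'  n6⇒n7  → match P1@[41:41],P2@[37:41]
[42] read 'c'  n7⇒n2 (fail-walked)  → match P0@[41:42]
[43] read 'c'  n2⇒n4 (fail-walked)
[44] read 'b'  n4⇒n23  → match P7@[42:44]
[45] read 'd'  n23⇒n8 (fail-walked)
[46] read 'd'  n8⇒n8 (fail-walked)
[47] read 'b'  n8⇒n9
[48] read 'a'  n9⇒n19 (fail-walked)  → match P1@[48:48]
[49] read 'c'  n19⇒n20  → match P0@[48:49]
[50] read 'a'  n20⇒n1 (fail-walked)  → match P1@[50:50]
[51] read 'a'  n1⇒n1 (fail-walked)  → match P1@[51:51]
[52] read 'd'  n1⇒n8 (fail-walked)
[53] read 'b'  n8⇒n9
[54] read 'b'  n9⇒n10  → match P4@[53:54]
[55] read 'a'  n10⇒n19 (fail-walked)  → match P1@[55:55]
[56] read 'b'  n19⇒n13 (fail-walked)
[57] read 'b'  n13⇒n14  → match P4@[56:57]
[58] read 'a'  n14⇒n19 (fail-walked)  → match P1@[58:58]

Result: [[2,1],[3,0],[5,1],[6,1],[7,1],[8,0],[10,4],[17,1],[17,2],[18,0],[20,7],[23,5],[23,7],[24,4],[25,4],[26,1],[29,1],[31,4],[36,1],[36,2],[37,0],[41,1],[41,2],[42,0],[44,7],[48,1],[49,0],[50,1],[51,1],[54,4],[55,1],[57,4],[58,1]]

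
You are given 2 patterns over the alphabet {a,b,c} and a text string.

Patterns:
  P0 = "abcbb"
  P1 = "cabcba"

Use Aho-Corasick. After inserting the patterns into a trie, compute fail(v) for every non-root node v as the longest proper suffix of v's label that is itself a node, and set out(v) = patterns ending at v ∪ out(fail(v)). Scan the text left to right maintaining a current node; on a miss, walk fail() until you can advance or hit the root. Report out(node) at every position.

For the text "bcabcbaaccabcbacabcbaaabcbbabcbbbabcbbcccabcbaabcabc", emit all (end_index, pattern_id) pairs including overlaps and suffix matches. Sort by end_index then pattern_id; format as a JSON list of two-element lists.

Build automaton:
Trie (insert patterns):
  0='ε' goto a→1 c→6
  1='a' goto b→2
  2='ab' goto c→3
  3='abc' goto b→4
  4='abcb' goto b→5
  5='abcbb' goto ·  ←P0
  6='c' goto a→7
  7='ca' goto b→8
  8='cab' goto c→9
  9='cabc' goto b→10
  10='cabcb' goto a→11
  11='cabcba' goto ·  ←P1

BFS fail/out derivation:
  n1('a'): parent n0 fail=0; on 'a' 0 → fail=0;  out ∅∪∅=∅
  n6('c'): parent n0 fail=0; on 'c' 0 → fail=0;  out ∅∪∅=∅
  n2('ab'): parent n1 fail=0; on 'b' 0 → fail=0;  out ∅∪∅=∅
  n7('ca'): parent n6 fail=0; on 'a' 0 → fail=1;  out ∅∪∅=∅
  n3('abc'): parent n2 fail=0; on 'c' 0 → fail=6;  out ∅∪∅=∅
  n8('cab'): parent n7 fail=1; on 'b' 1 → fail=2;  out ∅∪∅=∅
  n4('abcb'): parent n3 fail=6; on 'b' 6→0 → fail=0;  out ∅∪∅=∅
  n9('cabc'): parent n8 fail=2; on 'c' 2 → fail=3;  out ∅∪∅=∅
  n5('abcbb'): parent n4 fail=0; on 'b' 0 → fail=0;  out {0}∪∅={0}
  n10('cabcb'): parent n9 fail=3; on 'b' 3 → fail=4;  out ∅∪∅=∅
  n11('cabcba'): parent n10 fail=4; on 'a' 4→0 → fail=1;  out {1}∪∅={1}

Run:
[0] read 'b'  n0⇒n0
[1] read 'c'  n0⇒n6
[2] read 'a'  n6⇒n7
[3] read 'b'  n7⇒n8
[4] read 'c'  n8⇒n9
[5] read 'b'  n9⇒n10
[6] read 'a'  n10⇒n11  → match P1@[1:6]
[7] read 'a'  n11⇒n1 ·f
[8] read 'c'  n1⇒n6 ·f
[9] read 'c'  n6⇒n6 ·f
[10] read 'a'  n6⇒n7
[11] read 'b'  n7⇒n8
[12] read 'c'  n8⇒n9
[13] read 'b'  n9⇒n10
[14] read 'a'  n10⇒n11  → match P1@[9:14]
[15] read 'c'  n11⇒n6 ·f
[16] read 'a'  n6⇒n7
[17] read 'b'  n7⇒n8
[18] read 'c'  n8⇒n9
[19] read 'b'  n9⇒n10
[20] read 'a'  n10⇒n11  → match P1@[15:20]
[21] read 'a'  n11⇒n1 ·f
[22] read 'a'  n1⇒n1 ·f
[23] read 'b'  n1⇒n2
[24] read 'c'  n2⇒n3
[25] read 'b'  n3⇒n4
[26] read 'b'  n4⇒n5  → match P0@[22:26]
[27] read 'a'  n5⇒n1 ·f
[28] read 'b'  n1⇒n2
[29] read 'c'  n2⇒n3
[30] read 'b'  n3⇒n4
[31] read 'b'  n4⇒n5  → match P0@[27:31]
[32] read 'b'  n5⇒n0 ·f
[33] read 'a'  n0⇒n1
[34] read 'b'  n1⇒n2
[35] read 'c'  n2⇒n3
[36] read 'b'  n3⇒n4
[37] read 'b'  n4⇒n5  → match P0@[33:37]
[38] read 'c'  n5⇒n6 ·f
[39] read 'c'  n6⇒n6 ·f
[40] read 'c'  n6⇒n6 ·f
[41] read 'a'  n6⇒n7
[42] read 'b'  n7⇒n8
[43] read 'c'  n8⇒n9
[44] read 'b'  n9⇒n10
[45] read 'a'  n10⇒n11  → match P1@[40:45]
[46] read 'a'  n11⇒n1 ·f
[47] read 'b'  n1⇒n2
[48] read 'c'  n2⇒n3
[49] read 'a'  n3⇒n7 ·f
[50] read 'b'  n7⇒n8
[51] read 'c'  n8⇒n9

Matches: [[6,1],[14,1],[20,1],[26,0],[31,0],[37,0],[45,1]]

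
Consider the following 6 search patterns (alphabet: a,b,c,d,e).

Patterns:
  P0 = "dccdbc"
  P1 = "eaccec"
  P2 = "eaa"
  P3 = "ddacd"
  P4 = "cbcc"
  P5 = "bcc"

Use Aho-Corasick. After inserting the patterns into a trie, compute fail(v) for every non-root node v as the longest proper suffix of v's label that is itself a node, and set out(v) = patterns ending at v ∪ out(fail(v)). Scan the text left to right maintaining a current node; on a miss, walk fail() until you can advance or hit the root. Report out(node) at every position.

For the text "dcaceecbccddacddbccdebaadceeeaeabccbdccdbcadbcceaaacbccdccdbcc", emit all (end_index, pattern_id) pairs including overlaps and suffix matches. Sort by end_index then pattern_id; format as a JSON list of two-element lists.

Build automaton:
Trie (insert patterns):
  n0 'ε': b→22 c→18 d→1 e→7
  n1 'd': c→2 d→14
  n2 'dc': c→3
  n3 'dcc': d→4
  n4 'dccd': b→5
  n5 'dccdb': c→6
  n6 'dccdbc': ·  [P0 ends]
  n7 'e': a→8
  n8 'ea': a→13 c→9
  n9 'eac': c→10
  n10 'eacc': e→11
  n11 'eacce': c→12
  n12 'eaccec': ·  [P1 ends]
  n13 'eaa': ·  [P2 ends]
  n14 'dd': a→15
  n15 'dda': c→16
  n16 'ddac': d→17
  n17 'ddacd': ·  [P3 ends]
  n18 'c': b→19
  n19 'cb': c→20
  n20 'cbc': c→21
  n21 'cbcc': ·  [P4 ends]
  n22 'b': c→23
  n23 'bc': c→24
  n24 'bcc': ·  [P5 ends]

BFS fail/out derivation:
  n1('d'): parent n0 fail=0; on 'd' 0 → fail=0;  out ∅∪∅=∅
  n7('e'): parent n0 fail=0; on 'e' 0 → fail=0;  out ∅∪∅=∅
  n18('c'): parent n0 fail=0; on 'c' 0 → fail=0;  out ∅∪∅=∅
  n22('b'): parent n0 fail=0; on 'b' 0 → fail=0;  out ∅∪∅=∅
  n2('dc'): parent n1 fail=0; on 'c' 0 → fail=18;  out ∅∪∅=∅
  n8('ea'): parent n7 fail=0; on 'a' 0 → fail=0;  out ∅∪∅=∅
  n14('dd'): parent n1 fail=0; on 'd' 0 → fail=1;  out ∅∪∅=∅
  n19('cb'): parent n18 fail=0; on 'b' 0 → fail=22;  out ∅∪∅=∅
  n23('bc'): parent n22 fail=0; on 'c' 0 → fail=18;  out ∅∪∅=∅
  n3('dcc'): parent n2 fail=18; on 'c' 18→0 → fail=18;  out ∅∪∅=∅
  n9('eac'): parent n8 fail=0; on 'c' 0 → fail=18;  out ∅∪∅=∅
  n13('eaa'): parent n8 fail=0; on 'a' 0 → fail=0;  out {2}∪∅={2}
  n15('dda'): parent n14 fail=1; on 'a' 1→0 → fail=0;  out ∅∪∅=∅
  n20('cbc'): parent n19 fail=22; on 'c' 22 → fail=23;  out ∅∪∅=∅
  n24('bcc'): parent n23 fail=18; on 'c' 18→0 → fail=18;  out {5}∪∅={5}
  n4('dccd'): parent n3 fail=18; on 'd' 18→0 → fail=1;  out ∅∪∅=∅
  n10('eacc'): parent n9 fail=18; on 'c' 18→0 → fail=18;  out ∅∪∅=∅
  n16('ddac'): parent n15 fail=0; on 'c' 0 → fail=18;  out ∅∪∅=∅
  n21('cbcc'): parent n20 fail=23; on 'c' 23 → fail=24;  out {4}∪{5}={4,5}
  n5('dccdb'): parent n4 fail=1; on 'b' 1→0 → fail=22;  out ∅∪∅=∅
  n11('eacce'): parent n10 fail=18; on 'e' 18→0 → fail=7;  out ∅∪∅=∅
  n17('ddacd'): parent n16 fail=18; on 'd' 18→0 → fail=1;  out {3}∪∅={3}
  n6('dccdbc'): parent n5 fail=22; on 'c' 22 → fail=23;  out {0}∪∅={0}
  n12('eaccec'): parent n11 fail=7; on 'c' 7→0 → fail=18;  out {1}∪∅={1}

Run:
pos 0 'd': at 1
pos 1 'c': at 2
pos 2 'a': at 0 (fail-walked)
pos 3 'c': at 18
pos 4 'e': at 7 (fail-walked)
pos 5 'e': at 7 (fail-walked)
pos 6 'c': at 18 (fail-walked)
pos 7 'b': at 19
pos 8 'c': at 20
pos 9 'c': at 21  ** P4@[6:9],P5@[7:9]
pos 10 'd': at 1 (fail-walked)
pos 11 'd': at 14
pos 12 'a': at 15
pos 13 'c': at 16
pos 14 'd': at 17  ** P3@[10:14]
pos 15 'd': at 14 (fail-walked)
pos 16 'b': at 22 (fail-walked)
pos 17 'c': at 23
pos 18 'c': at 24  ** P5@[16:18]
pos 19 'd': at 1 (fail-walked)
pos 20 'e': at 7 (fail-walked)
pos 21 'b': at 22 (fail-walked)
pos 22 'a': at 0 (fail-walked)
pos 23 'a': at 0
pos 24 'd': at 1
pos 25 'c': at 2
pos 26 'e': at 7 (fail-walked)
pos 27 'e': at 7 (fail-walked)
pos 28 'e': at 7 (fail-walked)
pos 29 'a': at 8
pos 30 'e': at 7 (fail-walked)
pos 31 'a': at 8
pos 32 'b': at 22 (fail-walked)
pos 33 'c': at 23
pos 34 'c': at 24  ** P5@[32:34]
pos 35 'b': at 19 (fail-walked)
pos 36 'd': at 1 (fail-walked)
pos 37 'c': at 2
pos 38 'c': at 3
pos 39 'd': at 4
pos 40 'b': at 5
pos 41 'c': at 6  ** P0@[36:41]
pos 42 'a': at 0 (fail-walked)
pos 43 'd': at 1
pos 44 'b': at 22 (fail-walked)
pos 45 'c': at 23
pos 46 'c': at 24  ** P5@[44:46]
pos 47 'e': at 7 (fail-walked)
pos 48 'a': at 8
pos 49 'a': at 13  ** P2@[47:49]
pos 50 'a': at 0 (fail-walked)
pos 51 'c': at 18
pos 52 'b': at 19
pos 53 'c': at 20
pos 54 'c': at 21  ** P4@[51:54],P5@[52:54]
pos 55 'd': at 1 (fail-walked)
pos 56 'c': at 2
pos 57 'c': at 3
pos 58 'd': at 4
pos 59 'b': at 5
pos 60 'c': at 6  ** P0@[55:60]
pos 61 'c': at 24 (fail-walked)  ** P5@[59:61]

All matches (sorted): [[9,4],[9,5],[14,3],[18,5],[34,5],[41,0],[46,5],[49,2],[54,4],[54,5],[60,0],[61,5]]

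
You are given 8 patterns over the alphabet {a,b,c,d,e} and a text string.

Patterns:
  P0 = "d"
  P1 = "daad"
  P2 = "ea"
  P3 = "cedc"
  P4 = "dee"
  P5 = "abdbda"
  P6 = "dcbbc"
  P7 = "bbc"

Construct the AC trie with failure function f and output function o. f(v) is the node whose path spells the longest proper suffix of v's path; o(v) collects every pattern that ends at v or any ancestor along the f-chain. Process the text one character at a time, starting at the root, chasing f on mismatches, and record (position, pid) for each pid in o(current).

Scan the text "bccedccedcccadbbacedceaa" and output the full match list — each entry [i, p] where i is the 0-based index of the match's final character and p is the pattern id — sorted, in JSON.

Construct AC machine:
Trie (insert patterns):
  n0 'ε': a→13 b→23 c→7 d→1 e→5
  n1 'd': a→2 c→19 e→11  [P0 ends]
  n2 'da': a→3
  n3 'daa': d→4
  n4 'daad': ·  [P1 ends]
  n5 'e': a→6
  n6 'ea': ·  [P2 ends]
  n7 'c': e→8
  n8 'ce': d→9
  n9 'ced': c→10
  n10 'cedc': ·  [P3 ends]
  n11 'de': e→12
  n12 'dee': ·  [P4 ends]
  n13 'a': b→14
  n14 'ab': d→15
  n15 'abd': b→16
  n16 'abdb': d→17
  n17 'abdbd': a→18
  n18 'abdbda': ·  [P5 ends]
  n19 'dc': b→20
  n20 'dcb': b→21
  n21 'dcbb': c→22
  n22 'dcbbc': ·  [P6 ends]
  n23 'b': b→24
  n24 'bb': c→25
  n25 'bbc': ·  [P7 ends]

BFS fail/out derivation:
  fail(1) 'd': from fail(0)=0 chase 'd': 0 ⇒ 0;  out={0}∪out(0)={0}
  fail(5) 'e': from fail(0)=0 chase 'e': 0 ⇒ 0;  out=∅∪out(0)=∅
  fail(7) 'c': from fail(0)=0 chase 'c': 0 ⇒ 0;  out=∅∪out(0)=∅
  fail(13) 'a': from fail(0)=0 chase 'a': 0 ⇒ 0;  out=∅∪out(0)=∅
  fail(23) 'b': from fail(0)=0 chase 'b': 0 ⇒ 0;  out=∅∪out(0)=∅
  fail(2) 'da': from fail(1)=0 chase 'a': 0 ⇒ 13;  out=∅∪out(13)=∅
  fail(6) 'ea': from fail(5)=0 chase 'a': 0 ⇒ 13;  out={2}∪out(13)={2}
  fail(8) 'ce': from fail(7)=0 chase 'e': 0 ⇒ 5;  out=∅∪out(5)=∅
  fail(11) 'de': from fail(1)=0 chase 'e': 0 ⇒ 5;  out=∅∪out(5)=∅
  fail(14) 'ab': from fail(13)=0 chase 'b': 0 ⇒ 23;  out=∅∪out(23)=∅
  fail(19) 'dc': from fail(1)=0 chase 'c': 0 ⇒ 7;  out=∅∪out(7)=∅
  fail(24) 'bb': from fail(23)=0 chase 'b': 0 ⇒ 23;  out=∅∪out(23)=∅
  fail(3) 'daa': from fail(2)=13 chase 'a': 13→0 ⇒ 13;  out=∅∪out(13)=∅
  fail(9) 'ced': from fail(8)=5 chase 'd': 5→0 ⇒ 1;  out=∅∪out(1)={0}
  fail(12) 'dee': from fail(11)=5 chase 'e': 5→0 ⇒ 5;  out={4}∪out(5)={4}
  fail(15) 'abd': from fail(14)=23 chase 'd': 23→0 ⇒ 1;  out=∅∪out(1)={0}
  fail(20) 'dcb': from fail(19)=7 chase 'b': 7→0 ⇒ 23;  out=∅∪out(23)=∅
  fail(25) 'bbc': from fail(24)=23 chase 'c': 23→0 ⇒ 7;  out={7}∪out(7)={7}
  fail(4) 'daad': from fail(3)=13 chase 'd': 13→0 ⇒ 1;  out={1}∪out(1)={0,1}
  fail(10) 'cedc': from fail(9)=1 chase 'c': 1 ⇒ 19;  out={3}∪out(19)={3}
  fail(16) 'abdb': from fail(15)=1 chase 'b': 1→0 ⇒ 23;  out=∅∪out(23)=∅
  fail(21) 'dcbb': from fail(20)=23 chase 'b': 23 ⇒ 24;  out=∅∪out(24)=∅
  fail(17) 'abdbd': from fail(16)=23 chase 'd': 23→0 ⇒ 1;  out=∅∪out(1)={0}
  fail(22) 'dcbbc': from fail(21)=24 chase 'c': 24 ⇒ 25;  out={6}∪out(25)={6,7}
  fail(18) 'abdbda': from fail(17)=1 chase 'a': 1 ⇒ 2;  out={5}∪out(2)={5}

Run:
[0] read 'b'  n0⇒n23
[1] read 'c'  n23⇒n7 (fail-walked)
[2] read 'c'  n7⇒n7 (fail-walked)
[3] read 'e'  n7⇒n8
[4] read 'd'  n8⇒n9  → match P0@[4:4]
[5] read 'c'  n9⇒n10  → match P3@[2:5]
[6] read 'c'  n10⇒n7 (fail-walked)
[7] read 'e'  n7⇒n8
[8] read 'd'  n8⇒n9  → match P0@[8:8]
[9] read 'c'  n9⇒n10  → match P3@[6:9]
[10] read 'c'  n10⇒n7 (fail-walked)
[11] read 'c'  n7⇒n7 (fail-walked)
[12] read 'a'  n7⇒n13 (fail-walked)
[13] read 'd'  n13⇒n1 (fail-walked)  → match P0@[13:13]
[14] read 'b'  n1⇒n23 (fail-walked)
[15] read 'b'  n23⇒n24
[16] read 'a'  n24⇒n13 (fail-walked)
[17] read 'c'  n13⇒n7 (fail-walked)
[18] read 'e'  n7⇒n8
[19] read 'd'  n8⇒n9  → match P0@[19:19]
[20] read 'c'  n9⇒n10  → match P3@[17:20]
[21] read 'e'  n10⇒n8 (fail-walked)
[22] read 'a'  n8⇒n6 (fail-walked)  → match P2@[21:22]
[23] read 'a'  n6⇒n13 (fail-walked)

Result: [[4,0],[5,3],[8,0],[9,3],[13,0],[19,0],[20,3],[22,2]]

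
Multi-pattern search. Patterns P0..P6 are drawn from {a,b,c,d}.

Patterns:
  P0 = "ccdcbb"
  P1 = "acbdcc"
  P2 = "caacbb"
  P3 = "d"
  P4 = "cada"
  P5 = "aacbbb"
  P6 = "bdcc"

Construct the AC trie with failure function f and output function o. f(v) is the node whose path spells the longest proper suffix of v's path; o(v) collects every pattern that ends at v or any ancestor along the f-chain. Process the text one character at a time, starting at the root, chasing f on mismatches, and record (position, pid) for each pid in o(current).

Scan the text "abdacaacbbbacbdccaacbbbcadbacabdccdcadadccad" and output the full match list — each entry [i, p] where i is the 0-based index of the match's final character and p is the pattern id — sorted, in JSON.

Construct AC machine:
Trie nodes:
  n0 'ε': a→7 b→26 c→1 d→18
  n1 'c': a→13 c→2
  n2 'cc': d→3
  n3 'ccd': c→4
  n4 'ccdc': b→5
  n5 'ccdcb': b→6
  n6 'ccdcbb': ·  ←P0
  n7 'a': a→21 c→8
  n8 'ac': b→9
  n9 'acb': d→10
  n10 'acbd': c→11
  n11 'acbdc': c→12
  n12 'acbdcc': ·  ←P1
  n13 'ca': a→14 d→19
  n14 'caa': c→15
  n15 'caac': b→16
  n16 'caacb': b→17
  n17 'caacbb': ·  ←P2
  n18 'd': ·  ←P3
  n19 'cad': a→20
  n20 'cada': ·  ←P4
  n21 'aa': c→22
  n22 'aac': b→23
  n23 'aacb': b→24
  n24 'aacbb': b→25
  n25 'aacbbb': ·  ←P5
  n26 'b': d→27
  n27 'bd': c→28
  n28 'bdc': c→29
  n29 'bdcc': ·  ←P6

BFS fail/out derivation:
  fail(1) 'c': from fail(0)=0 chase 'c': 0 ⇒ 0;  out=∅∪out(0)=∅
  fail(7) 'a': from fail(0)=0 chase 'a': 0 ⇒ 0;  out=∅∪out(0)=∅
  fail(18) 'd': from fail(0)=0 chase 'd': 0 ⇒ 0;  out={3}∪out(0)={3}
  fail(26) 'b': from fail(0)=0 chase 'b': 0 ⇒ 0;  out=∅∪out(0)=∅
  fail(2) 'cc': from fail(1)=0 chase 'c': 0 ⇒ 1;  out=∅∪out(1)=∅
  fail(8) 'ac': from fail(7)=0 chase 'c': 0 ⇒ 1;  out=∅∪out(1)=∅
  fail(13) 'ca': from fail(1)=0 chase 'a': 0 ⇒ 7;  out=∅∪out(7)=∅
  fail(21) 'aa': from fail(7)=0 chase 'a': 0 ⇒ 7;  out=∅∪out(7)=∅
  fail(27) 'bd': from fail(26)=0 chase 'd': 0 ⇒ 18;  out=∅∪out(18)={3}
  fail(3) 'ccd': from fail(2)=1 chase 'd': 1→0 ⇒ 18;  out=∅∪out(18)={3}
  fail(9) 'acb': from fail(8)=1 chase 'b': 1→0 ⇒ 26;  out=∅∪out(26)=∅
  fail(14) 'caa': from fail(13)=7 chase 'a': 7 ⇒ 21;  out=∅∪out(21)=∅
  fail(19) 'cad': from fail(13)=7 chase 'd': 7→0 ⇒ 18;  out=∅∪out(18)={3}
  fail(22) 'aac': from fail(21)=7 chase 'c': 7 ⇒ 8;  out=∅∪out(8)=∅
  fail(28) 'bdc': from fail(27)=18 chase 'c': 18→0 ⇒ 1;  out=∅∪out(1)=∅
  fail(4) 'ccdc': from fail(3)=18 chase 'c': 18→0 ⇒ 1;  out=∅∪out(1)=∅
  fail(10) 'acbd': from fail(9)=26 chase 'd': 26 ⇒ 27;  out=∅∪out(27)={3}
  fail(15) 'caac': from fail(14)=21 chase 'c': 21 ⇒ 22;  out=∅∪out(22)=∅
  fail(20) 'cada': from fail(19)=18 chase 'a': 18→0 ⇒ 7;  out={4}∪out(7)={4}
  fail(23) 'aacb': from fail(22)=8 chase 'b': 8 ⇒ 9;  out=∅∪out(9)=∅
  fail(29) 'bdcc': from fail(28)=1 chase 'c': 1 ⇒ 2;  out={6}∪out(2)={6}
  fail(5) 'ccdcb': from fail(4)=1 chase 'b': 1→0 ⇒ 26;  out=∅∪out(26)=∅
  fail(11) 'acbdc': from fail(10)=27 chase 'c': 27 ⇒ 28;  out=∅∪out(28)=∅
  fail(16) 'caacb': from fail(15)=22 chase 'b': 22 ⇒ 23;  out=∅∪out(23)=∅
  fail(24) 'aacbb': from fail(23)=9 chase 'b': 9→26→0 ⇒ 26;  out=∅∪out(26)=∅
  fail(6) 'ccdcbb': from fail(5)=26 chase 'b': 26→0 ⇒ 26;  out={0}∪out(26)={0}
  fail(12) 'acbdcc': from fail(11)=28 chase 'c': 28 ⇒ 29;  out={1}∪out(29)={1,6}
  fail(17) 'caacbb': from fail(16)=23 chase 'b': 23 ⇒ 24;  out={2}∪out(24)={2}
  fail(25) 'aacbbb': from fail(24)=26 chase 'b': 26→0 ⇒ 26;  out={5}∪out(26)={5}

Text stream:
i=0 'a': node 0→7
i=1 'b': node 7→26 (via fail)
i=2 'd': node 26→27  ** P3@[2:2]
i=3 'a': node 27→7 (via fail)
i=4 'c': node 7→8
i=5 'a': node 8→13 (via fail)
i=6 'a': node 13→14
i=7 'c': node 14→15
i=8 'b': node 15→16
i=9 'b': node 16→17  ** P2@[4:9]
i=10 'b': node 17→25 (via fail)  ** P5@[5:10]
i=11 'a': node 25→7 (via fail)
i=12 'c': node 7→8
i=13 'b': node 8→9
i=14 'd': node 9→10  ** P3@[14:14]
i=15 'c': node 10→11
i=16 'c': node 11→12  ** P1@[11:16],P6@[13:16]
i=17 'a': node 12→13 (via fail)
i=18 'a': node 13→14
i=19 'c': node 14→15
i=20 'b': node 15→16
i=21 'b': node 16→17  ** P2@[16:21]
i=22 'b': node 17→25 (via fail)  ** P5@[17:22]
i=23 'c': node 25→1 (via fail)
i=24 'a': node 1→13
i=25 'd': node 13→19  ** P3@[25:25]
i=26 'b': node 19→26 (via fail)
i=27 'a': node 26→7 (via fail)
i=28 'c': node 7→8
i=29 'a': node 8→13 (via fail)
i=30 'b': node 13→26 (via fail)
i=31 'd': node 26→27  ** P3@[31:31]
i=32 'c': node 27→28
i=33 'c': node 28→29  ** P6@[30:33]
i=34 'd': node 29→3 (via fail)  ** P3@[34:34]
i=35 'c': node 3→4
i=36 'a': node 4→13 (via fail)
i=37 'd': node 13→19  ** P3@[37:37]
i=38 'a': node 19→20  ** P4@[35:38]
i=39 'd': node 20→18 (via fail)  ** P3@[39:39]
i=40 'c': node 18→1 (via fail)
i=41 'c': node 1→2
i=42 'a': node 2→13 (via fail)
i=43 'd': node 13→19  ** P3@[43:43]

Matches: [[2,3],[9,2],[10,5],[14,3],[16,1],[16,6],[21,2],[22,5],[25,3],[31,3],[33,6],[34,3],[37,3],[38,4],[39,3],[43,3]]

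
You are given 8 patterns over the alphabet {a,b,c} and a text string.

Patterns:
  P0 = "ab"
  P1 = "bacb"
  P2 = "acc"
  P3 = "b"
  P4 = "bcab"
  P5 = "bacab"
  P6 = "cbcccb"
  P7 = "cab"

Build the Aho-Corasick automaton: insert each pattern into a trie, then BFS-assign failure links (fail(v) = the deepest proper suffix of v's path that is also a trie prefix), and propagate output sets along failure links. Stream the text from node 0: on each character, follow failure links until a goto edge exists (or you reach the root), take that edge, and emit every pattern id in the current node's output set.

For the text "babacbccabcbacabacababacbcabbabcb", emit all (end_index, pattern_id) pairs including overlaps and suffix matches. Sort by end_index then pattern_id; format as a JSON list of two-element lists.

Build automaton:
Trie (insert patterns):
  0='ε' goto a→1 b→3 c→14
  1='a' goto b→2 c→7
  2='ab' goto ·  [P0 ends]
  3='b' goto a→4 c→9  [P3 ends]
  4='ba' goto c→5
  5='bac' goto a→12 b→6
  6='bacb' goto ·  [P1 ends]
  7='ac' goto c→8
  8='acc' goto ·  [P2 ends]
  9='bc' goto a→10
  10='bca' goto b→11
  11='bcab' goto ·  [P4 ends]
  12='baca' goto b→13
  13='bacab' goto ·  [P5 ends]
  14='c' goto a→20 b→15
  15='cb' goto c→16
  16='cbc' goto c→17
  17='cbcc' goto c→18
  18='cbccc' goto b→19
  19='cbcccb' goto ·  [P6 ends]
  20='ca' goto b→21
  21='cab' goto ·  [P7 ends]

Failure links (BFS by depth):
  n1('a'): parent n0 fail=0; on 'a' 0 → fail=0;  out ∅∪∅=∅
  n3('b'): parent n0 fail=0; on 'b' 0 → fail=0;  out {3}∪∅={3}
  n14('c'): parent n0 fail=0; on 'c' 0 → fail=0;  out ∅∪∅=∅
  n2('ab'): parent n1 fail=0; on 'b' 0 → fail=3;  out {0}∪{3}={0,3}
  n4('ba'): parent n3 fail=0; on 'a' 0 → fail=1;  out ∅∪∅=∅
  n7('ac'): parent n1 fail=0; on 'c' 0 → fail=14;  out ∅∪∅=∅
  n9('bc'): parent n3 fail=0; on 'c' 0 → fail=14;  out ∅∪∅=∅
  n15('cb'): parent n14 fail=0; on 'b' 0 → fail=3;  out ∅∪{3}={3}
  n20('ca'): parent n14 fail=0; on 'a' 0 → fail=1;  out ∅∪∅=∅
  n5('bac'): parent n4 fail=1; on 'c' 1 → fail=7;  out ∅∪∅=∅
  n8('acc'): parent n7 fail=14; on 'c' 14→0 → fail=14;  out {2}∪∅={2}
  n10('bca'): parent n9 fail=14; on 'a' 14 → fail=20;  out ∅∪∅=∅
  n16('cbc'): parent n15 fail=3; on 'c' 3 → fail=9;  out ∅∪∅=∅
  n21('cab'): parent n20 fail=1; on 'b' 1 → fail=2;  out {7}∪{0,3}={0,3,7}
  n6('bacb'): parent n5 fail=7; on 'b' 7→14 → fail=15;  out {1}∪{3}={1,3}
  n11('bcab'): parent n10 fail=20; on 'b' 20 → fail=21;  out {4}∪{0,3,7}={0,3,4,7}
  n12('baca'): parent n5 fail=7; on 'a' 7→14 → fail=20;  out ∅∪∅=∅
  n17('cbcc'): parent n16 fail=9; on 'c' 9→14→0 → fail=14;  out ∅∪∅=∅
  n13('bacab'): parent n12 fail=20; on 'b' 20 → fail=21;  out {5}∪{0,3,7}={0,3,5,7}
  n18('cbccc'): parent n17 fail=14; on 'c' 14→0 → fail=14;  out ∅∪∅=∅
  n19('cbcccb'): parent n18 fail=14; on 'b' 14 → fail=15;  out {6}∪{3}={3,6}

Run:
[0] read 'b'  n0⇒n3  → match P3@[0:0]
[1] read 'a'  n3⇒n4
[2] read 'b'  n4⇒n2 (fail-walked)  → match P0@[1:2],P3@[2:2]
[3] read 'a'  n2⇒n4 (fail-walked)
[4] read 'c'  n4⇒n5
[5] read 'b'  n5⇒n6  → match P1@[2:5],P3@[5:5]
[6] read 'c'  n6⇒n16 (fail-walked)
[7] read 'c'  n16⇒n17
[8] read 'a'  n17⇒n20 (fail-walked)
[9] read 'b'  n20⇒n21  → match P0@[8:9],P3@[9:9],P7@[7:9]
[10] read 'c'  n21⇒n9 (fail-walked)
[11] read 'b'  n9⇒n15 (fail-walked)  → match P3@[11:11]
[12] read 'a'  n15⇒n4 (fail-walked)
[13] read 'c'  n4⇒n5
[14] read 'a'  n5⇒n12
[15] read 'b'  n12⇒n13  → match P0@[14:15],P3@[15:15],P5@[11:15],P7@[13:15]
[16] read 'a'  n13⇒n4 (fail-walked)
[17] read 'c'  n4⇒n5
[18] read 'a'  n5⇒n12
[19] read 'b'  n12⇒n13  → match P0@[18:19],P3@[19:19],P5@[15:19],P7@[17:19]
[20] read 'a'  n13⇒n4 (fail-walked)
[21] read 'b'  n4⇒n2 (fail-walked)  → match P0@[20:21],P3@[21:21]
[22] read 'a'  n2⇒n4 (fail-walked)
[23] read 'c'  n4⇒n5
[24] read 'b'  n5⇒n6  → match P1@[21:24],P3@[24:24]
[25] read 'c'  n6⇒n16 (fail-walked)
[26] read 'a'  n16⇒n10 (fail-walked)
[27] read 'b'  n10⇒n11  → match P0@[26:27],P3@[27:27],P4@[24:27],P7@[25:27]
[28] read 'b'  n11⇒n3 (fail-walked)  → match P3@[28:28]
[29] read 'a'  n3⇒n4
[30] read 'b'  n4⇒n2 (fail-walked)  → match P0@[29:30],P3@[30:30]
[31] read 'c'  n2⇒n9 (fail-walked)
[32] read 'b'  n9⇒n15 (fail-walked)  → match P3@[32:32]

All matches (sorted): [[0,3],[2,0],[2,3],[5,1],[5,3],[9,0],[9,3],[9,7],[11,3],[15,0],[15,3],[15,5],[15,7],[19,0],[19,3],[19,5],[19,7],[21,0],[21,3],[24,1],[24,3],[27,0],[27,3],[27,4],[27,7],[28,3],[30,0],[30,3],[32,3]]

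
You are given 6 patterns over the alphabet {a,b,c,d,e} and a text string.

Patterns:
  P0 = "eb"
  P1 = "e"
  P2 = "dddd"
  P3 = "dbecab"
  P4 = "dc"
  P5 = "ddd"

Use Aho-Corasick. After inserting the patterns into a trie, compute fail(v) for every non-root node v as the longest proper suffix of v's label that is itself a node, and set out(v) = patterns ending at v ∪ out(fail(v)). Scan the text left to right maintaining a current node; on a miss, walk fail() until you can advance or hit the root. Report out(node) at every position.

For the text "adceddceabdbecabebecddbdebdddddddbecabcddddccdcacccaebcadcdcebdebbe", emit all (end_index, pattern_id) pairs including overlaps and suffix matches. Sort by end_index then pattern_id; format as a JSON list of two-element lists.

Build automaton:
Trie nodes:
  n0 'ε': d→3 e→1
  n1 'e': b→2  [P1 ends]
  n2 'eb': ·  [P0 ends]
  n3 'd': b→7 c→12 d→4
  n4 'dd': d→5
  n5 'ddd': d→6  [P5 ends]
  n6 'dddd': ·  [P2 ends]
  n7 'db': e→8
  n8 'dbe': c→9
  n9 'dbec': a→10
  n10 'dbeca': b→11
  n11 'dbecab': ·  [P3 ends]
  n12 'dc': ·  [P4 ends]

Failure links (BFS by depth):
  n1('e'): parent n0 fail=0; on 'e' 0 → fail=0;  out {1}∪∅={1}
  n3('d'): parent n0 fail=0; on 'd' 0 → fail=0;  out ∅∪∅=∅
  n2('eb'): parent n1 fail=0; on 'b' 0 → fail=0;  out {0}∪∅={0}
  n4('dd'): parent n3 fail=0; on 'd' 0 → fail=3;  out ∅∪∅=∅
  n7('db'): parent n3 fail=0; on 'b' 0 → fail=0;  out ∅∪∅=∅
  n12('dc'): parent n3 fail=0; on 'c' 0 → fail=0;  out {4}∪∅={4}
  n5('ddd'): parent n4 fail=3; on 'd' 3 → fail=4;  out {5}∪∅={5}
  n8('dbe'): parent n7 fail=0; on 'e' 0 → fail=1;  out ∅∪{1}={1}
  n6('dddd'): parent n5 fail=4; on 'd' 4 → fail=5;  out {2}∪{5}={2,5}
  n9('dbec'): parent n8 fail=1; on 'c' 1→0 → fail=0;  out ∅∪∅=∅
  n10('dbeca'): parent n9 fail=0; on 'a' 0 → fail=0;  out ∅∪∅=∅
  n11('dbecab'): parent n10 fail=0; on 'b' 0 → fail=0;  out {3}∪∅={3}

Run:
[0] read 'a'  n0⇒n0
[1] read 'd'  n0⇒n3
[2] read 'c'  n3⇒n12  → match P4@[1:2]
[3] read 'e'  n12⇒n1 (via fail)  → match P1@[3:3]
[4] read 'd'  n1⇒n3 (via fail)
[5] read 'd'  n3⇒n4
[6] read 'c'  n4⇒n12 (via fail)  → match P4@[5:6]
[7] read 'e'  n12⇒n1 (via fail)  → match P1@[7:7]
[8] read 'a'  n1⇒n0 (via fail)
[9] read 'b'  n0⇒n0
[10] read 'd'  n0⇒n3
[11] read 'b'  n3⇒n7
[12] read 'e'  n7⇒n8  → match P1@[12:12]
[13] read 'c'  n8⇒n9
[14] read 'a'  n9⇒n10
[15] read 'b'  n10⇒n11  → match P3@[10:15]
[16] read 'e'  n11⇒n1 (via fail)  → match P1@[16:16]
[17] read 'b'  n1⇒n2  → match P0@[16:17]
[18] read 'e'  n2⇒n1 (via fail)  → match P1@[18:18]
[19] read 'c'  n1⇒n0 (via fail)
[20] read 'd'  n0⇒n3
[21] read 'd'  n3⇒n4
[22] read 'b'  n4⇒n7 (via fail)
[23] read 'd'  n7⇒n3 (via fail)
[24] read 'e'  n3⇒n1 (via fail)  → match P1@[24:24]
[25] read 'b'  n1⇒n2  → match P0@[24:25]
[26] read 'd'  n2⇒n3 (via fail)
[27] read 'd'  n3⇒n4
[28] read 'd'  n4⇒n5  → match P5@[26:28]
[29] read 'd'  n5⇒n6  → match P2@[26:29],P5@[27:29]
[30] read 'd'  n6⇒n6 (via fail)  → match P2@[27:30],P5@[28:30]
[31] read 'd'  n6⇒n6 (via fail)  → match P2@[28:31],P5@[29:31]
[32] read 'd'  n6⇒n6 (via fail)  → match P2@[29:32],P5@[30:32]
[33] read 'b'  n6⇒n7 (via fail)
[34] read 'e'  n7⇒n8  → match P1@[34:34]
[35] read 'c'  n8⇒n9
[36] read 'a'  n9⇒n10
[37] read 'b'  n10⇒n11  → match P3@[32:37]
[38] read 'c'  n11⇒n0 (via fail)
[39] read 'd'  n0⇒n3
[40] read 'd'  n3⇒n4
[41] read 'd'  n4⇒n5  → match P5@[39:41]
[42] read 'd'  n5⇒n6  → match P2@[39:42],P5@[40:42]
[43] read 'c'  n6⇒n12 (via fail)  → match P4@[42:43]
[44] read 'c'  n12⇒n0 (via fail)
[45] read 'd'  n0⇒n3
[46] read 'c'  n3⇒n12  → match P4@[45:46]
[47] read 'a'  n12⇒n0 (via fail)
[48] read 'c'  n0⇒n0
[49] read 'c'  n0⇒n0
[50] read 'c'  n0⇒n0
[51] read 'a'  n0⇒n0
[52] read 'e'  n0⇒n1  → match P1@[52:52]
[53] read 'b'  n1⇒n2  → match P0@[52:53]
[54] read 'c'  n2⇒n0 (via fail)
[55] read 'a'  n0⇒n0
[56] read 'd'  n0⇒n3
[57] read 'c'  n3⇒n12  → match P4@[56:57]
[58] read 'd'  n12⇒n3 (via fail)
[59] read 'c'  n3⇒n12  → match P4@[58:59]
[60] read 'e'  n12⇒n1 (via fail)  → match P1@[60:60]
[61] read 'b'  n1⇒n2  → match P0@[60:61]
[62] read 'd'  n2⇒n3 (via fail)
[63] read 'e'  n3⇒n1 (via fail)  → match P1@[63:63]
[64] read 'b'  n1⇒n2  → match P0@[63:64]
[65] read 'b'  n2⇒n0 (via fail)
[66] read 'e'  n0⇒n1  → match P1@[66:66]

Matches: [[2,4],[3,1],[6,4],[7,1],[12,1],[15,3],[16,1],[17,0],[18,1],[24,1],[25,0],[28,5],[29,2],[29,5],[30,2],[30,5],[31,2],[31,5],[32,2],[32,5],[34,1],[37,3],[41,5],[42,2],[42,5],[43,4],[46,4],[52,1],[53,0],[57,4],[59,4],[60,1],[61,0],[63,1],[64,0],[66,1]]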